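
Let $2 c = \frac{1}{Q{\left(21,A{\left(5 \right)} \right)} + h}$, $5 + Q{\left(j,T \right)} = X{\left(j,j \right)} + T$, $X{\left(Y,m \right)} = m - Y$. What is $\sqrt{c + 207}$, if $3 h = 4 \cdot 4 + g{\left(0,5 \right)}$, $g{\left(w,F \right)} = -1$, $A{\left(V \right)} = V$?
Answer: $\frac{\sqrt{20710}}{10} \approx 14.391$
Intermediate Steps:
$Q{\left(j,T \right)} = -5 + T$ ($Q{\left(j,T \right)} = -5 + \left(\left(j - j\right) + T\right) = -5 + \left(0 + T\right) = -5 + T$)
$h = 5$ ($h = \frac{4 \cdot 4 - 1}{3} = \frac{16 - 1}{3} = \frac{1}{3} \cdot 15 = 5$)
$c = \frac{1}{10}$ ($c = \frac{1}{2 \left(\left(-5 + 5\right) + 5\right)} = \frac{1}{2 \left(0 + 5\right)} = \frac{1}{2 \cdot 5} = \frac{1}{2} \cdot \frac{1}{5} = \frac{1}{10} \approx 0.1$)
$\sqrt{c + 207} = \sqrt{\frac{1}{10} + 207} = \sqrt{\frac{2071}{10}} = \frac{\sqrt{20710}}{10}$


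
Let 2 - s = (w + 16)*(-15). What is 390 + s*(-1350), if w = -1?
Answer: -306060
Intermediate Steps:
s = 227 (s = 2 - (-1 + 16)*(-15) = 2 - 15*(-15) = 2 - 1*(-225) = 2 + 225 = 227)
390 + s*(-1350) = 390 + 227*(-1350) = 390 - 306450 = -306060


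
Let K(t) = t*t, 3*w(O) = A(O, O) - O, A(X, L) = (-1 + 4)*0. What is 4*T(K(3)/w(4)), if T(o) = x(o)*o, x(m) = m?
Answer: 729/4 ≈ 182.25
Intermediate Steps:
A(X, L) = 0 (A(X, L) = 3*0 = 0)
w(O) = -O/3 (w(O) = (0 - O)/3 = (-O)/3 = -O/3)
K(t) = t²
T(o) = o² (T(o) = o*o = o²)
4*T(K(3)/w(4)) = 4*(3²/((-⅓*4)))² = 4*(9/(-4/3))² = 4*(9*(-¾))² = 4*(-27/4)² = 4*(729/16) = 729/4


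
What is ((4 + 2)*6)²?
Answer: 1296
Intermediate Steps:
((4 + 2)*6)² = (6*6)² = 36² = 1296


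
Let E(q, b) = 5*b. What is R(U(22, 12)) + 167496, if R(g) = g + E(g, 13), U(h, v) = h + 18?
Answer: 167601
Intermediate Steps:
U(h, v) = 18 + h
R(g) = 65 + g (R(g) = g + 5*13 = g + 65 = 65 + g)
R(U(22, 12)) + 167496 = (65 + (18 + 22)) + 167496 = (65 + 40) + 167496 = 105 + 167496 = 167601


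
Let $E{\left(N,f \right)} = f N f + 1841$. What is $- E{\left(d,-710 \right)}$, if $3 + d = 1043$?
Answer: $-524265841$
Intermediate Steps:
$d = 1040$ ($d = -3 + 1043 = 1040$)
$E{\left(N,f \right)} = 1841 + N f^{2}$ ($E{\left(N,f \right)} = N f f + 1841 = N f^{2} + 1841 = 1841 + N f^{2}$)
$- E{\left(d,-710 \right)} = - (1841 + 1040 \left(-710\right)^{2}) = - (1841 + 1040 \cdot 504100) = - (1841 + 524264000) = \left(-1\right) 524265841 = -524265841$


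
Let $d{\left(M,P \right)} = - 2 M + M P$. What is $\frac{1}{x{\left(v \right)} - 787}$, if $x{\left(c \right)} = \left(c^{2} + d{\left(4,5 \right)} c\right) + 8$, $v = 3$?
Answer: $- \frac{1}{734} \approx -0.0013624$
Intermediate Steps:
$x{\left(c \right)} = 8 + c^{2} + 12 c$ ($x{\left(c \right)} = \left(c^{2} + 4 \left(-2 + 5\right) c\right) + 8 = \left(c^{2} + 4 \cdot 3 c\right) + 8 = \left(c^{2} + 12 c\right) + 8 = 8 + c^{2} + 12 c$)
$\frac{1}{x{\left(v \right)} - 787} = \frac{1}{\left(8 + 3^{2} + 12 \cdot 3\right) - 787} = \frac{1}{\left(8 + 9 + 36\right) - 787} = \frac{1}{53 - 787} = \frac{1}{-734} = - \frac{1}{734}$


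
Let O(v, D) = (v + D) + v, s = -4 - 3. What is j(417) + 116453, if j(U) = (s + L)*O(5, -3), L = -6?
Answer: 116362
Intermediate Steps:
s = -7
O(v, D) = D + 2*v (O(v, D) = (D + v) + v = D + 2*v)
j(U) = -91 (j(U) = (-7 - 6)*(-3 + 2*5) = -13*(-3 + 10) = -13*7 = -91)
j(417) + 116453 = -91 + 116453 = 116362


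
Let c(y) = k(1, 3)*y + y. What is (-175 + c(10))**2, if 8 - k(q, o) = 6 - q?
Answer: 18225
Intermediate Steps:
k(q, o) = 2 + q (k(q, o) = 8 - (6 - q) = 8 + (-6 + q) = 2 + q)
c(y) = 4*y (c(y) = (2 + 1)*y + y = 3*y + y = 4*y)
(-175 + c(10))**2 = (-175 + 4*10)**2 = (-175 + 40)**2 = (-135)**2 = 18225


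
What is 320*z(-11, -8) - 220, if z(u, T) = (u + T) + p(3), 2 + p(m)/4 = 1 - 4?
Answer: -12700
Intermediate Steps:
p(m) = -20 (p(m) = -8 + 4*(1 - 4) = -8 + 4*(-3) = -8 - 12 = -20)
z(u, T) = -20 + T + u (z(u, T) = (u + T) - 20 = (T + u) - 20 = -20 + T + u)
320*z(-11, -8) - 220 = 320*(-20 - 8 - 11) - 220 = 320*(-39) - 220 = -12480 - 220 = -12700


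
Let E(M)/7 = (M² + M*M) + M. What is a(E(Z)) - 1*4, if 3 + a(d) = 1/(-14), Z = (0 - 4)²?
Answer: -99/14 ≈ -7.0714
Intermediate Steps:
Z = 16 (Z = (-4)² = 16)
E(M) = 7*M + 14*M² (E(M) = 7*((M² + M*M) + M) = 7*((M² + M²) + M) = 7*(2*M² + M) = 7*(M + 2*M²) = 7*M + 14*M²)
a(d) = -43/14 (a(d) = -3 + 1/(-14) = -3 - 1/14 = -43/14)
a(E(Z)) - 1*4 = -43/14 - 1*4 = -43/14 - 4 = -99/14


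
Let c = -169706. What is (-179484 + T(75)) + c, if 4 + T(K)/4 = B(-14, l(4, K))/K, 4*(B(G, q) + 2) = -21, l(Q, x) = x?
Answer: -26190479/75 ≈ -3.4921e+5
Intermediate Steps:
B(G, q) = -29/4 (B(G, q) = -2 + (¼)*(-21) = -2 - 21/4 = -29/4)
T(K) = -16 - 29/K (T(K) = -16 + 4*(-29/(4*K)) = -16 - 29/K)
(-179484 + T(75)) + c = (-179484 + (-16 - 29/75)) - 169706 = (-179484 - 1229/75) - 169706 = -13462529/75 - 169706 = -26190479/75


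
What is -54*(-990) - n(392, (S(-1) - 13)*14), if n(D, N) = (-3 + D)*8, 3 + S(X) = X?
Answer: 50348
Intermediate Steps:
S(X) = -3 + X
n(D, N) = -24 + 8*D
-54*(-990) - n(392, (S(-1) - 13)*14) = -54*(-990) - (-24 + 8*392) = 53460 - (-24 + 3136) = 53460 - 1*3112 = 53460 - 3112 = 50348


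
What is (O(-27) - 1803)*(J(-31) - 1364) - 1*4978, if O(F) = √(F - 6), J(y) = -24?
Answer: 2497586 - 1388*I*√33 ≈ 2.4976e+6 - 7973.5*I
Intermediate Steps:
O(F) = √(-6 + F)
(O(-27) - 1803)*(J(-31) - 1364) - 1*4978 = (√(-6 - 27) - 1803)*(-24 - 1364) - 1*4978 = (√(-33) - 1803)*(-1388) - 4978 = (I*√33 - 1803)*(-1388) - 4978 = (-1803 + I*√33)*(-1388) - 4978 = (2502564 - 1388*I*√33) - 4978 = 2497586 - 1388*I*√33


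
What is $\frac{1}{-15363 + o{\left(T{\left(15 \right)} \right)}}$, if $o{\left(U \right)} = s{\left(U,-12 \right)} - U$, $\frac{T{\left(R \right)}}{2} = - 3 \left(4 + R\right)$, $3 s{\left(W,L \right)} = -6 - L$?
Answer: $- \frac{1}{15247} \approx -6.5587 \cdot 10^{-5}$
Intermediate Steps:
$s{\left(W,L \right)} = -2 - \frac{L}{3}$ ($s{\left(W,L \right)} = \frac{-6 - L}{3} = -2 - \frac{L}{3}$)
$T{\left(R \right)} = -24 - 6 R$ ($T{\left(R \right)} = 2 \left(- 3 \left(4 + R\right)\right) = 2 \left(-12 - 3 R\right) = -24 - 6 R$)
$o{\left(U \right)} = 2 - U$ ($o{\left(U \right)} = \left(-2 - -4\right) - U = \left(-2 + 4\right) - U = 2 - U$)
$\frac{1}{-15363 + o{\left(T{\left(15 \right)} \right)}} = \frac{1}{-15363 + \left(2 - \left(-24 - 90\right)\right)} = \frac{1}{-15363 + \left(2 - -114\right)} = \frac{1}{-15363 + \left(2 + 114\right)} = \frac{1}{-15363 + 116} = \frac{1}{-15247} = - \frac{1}{15247}$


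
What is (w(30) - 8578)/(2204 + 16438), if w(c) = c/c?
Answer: -2859/6214 ≈ -0.46009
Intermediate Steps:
w(c) = 1
(w(30) - 8578)/(2204 + 16438) = (1 - 8578)/(2204 + 16438) = -8577/18642 = -8577*1/18642 = -2859/6214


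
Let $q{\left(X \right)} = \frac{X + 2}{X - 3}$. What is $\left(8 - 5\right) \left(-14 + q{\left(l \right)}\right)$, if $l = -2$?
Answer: $-42$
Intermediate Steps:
$q{\left(X \right)} = \frac{2 + X}{-3 + X}$
$\left(8 - 5\right) \left(-14 + q{\left(l \right)}\right) = \left(8 - 5\right) \left(-14 + \frac{2 - 2}{-3 - 2}\right) = 3 \left(-14 + \frac{1}{-5} \cdot 0\right) = 3 \left(-14 - 0\right) = 3 \left(-14 + 0\right) = 3 \left(-14\right) = -42$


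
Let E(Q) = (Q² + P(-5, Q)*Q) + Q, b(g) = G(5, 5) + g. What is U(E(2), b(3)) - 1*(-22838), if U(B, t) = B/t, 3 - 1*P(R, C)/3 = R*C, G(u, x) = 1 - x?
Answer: 22754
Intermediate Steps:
b(g) = -4 + g (b(g) = (1 - 1*5) + g = (1 - 5) + g = -4 + g)
P(R, C) = 9 - 3*C*R (P(R, C) = 9 - 3*R*C = 9 - 3*C*R)
E(Q) = Q + Q² + Q*(9 + 15*Q) (E(Q) = (Q² + (9 - 3*Q*(-5))*Q) + Q = (Q² + (9 + 15*Q)*Q) + Q = (Q² + Q*(9 + 15*Q)) + Q = Q + Q² + Q*(9 + 15*Q))
U(E(2), b(3)) - 1*(-22838) = (2*2*(5 + 8*2))/(-4 + 3) - 1*(-22838) = (2*2*(5 + 16))/(-1) + 22838 = (2*2*21)*(-1) + 22838 = 84*(-1) + 22838 = -84 + 22838 = 22754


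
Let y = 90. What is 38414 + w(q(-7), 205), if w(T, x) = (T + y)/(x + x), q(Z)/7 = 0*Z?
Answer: 1574983/41 ≈ 38414.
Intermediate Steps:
q(Z) = 0 (q(Z) = 7*(0*Z) = 7*0 = 0)
w(T, x) = (90 + T)/(2*x) (w(T, x) = (T + 90)/(x + x) = (90 + T)/((2*x)) = (90 + T)*(1/(2*x)) = (90 + T)/(2*x))
38414 + w(q(-7), 205) = 38414 + (½)*(90 + 0)/205 = 38414 + (½)*(1/205)*90 = 38414 + 9/41 = 1574983/41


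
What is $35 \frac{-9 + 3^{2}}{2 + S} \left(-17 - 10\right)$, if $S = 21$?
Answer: $0$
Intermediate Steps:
$35 \frac{-9 + 3^{2}}{2 + S} \left(-17 - 10\right) = 35 \frac{-9 + 3^{2}}{2 + 21} \left(-17 - 10\right) = 35 \frac{-9 + 9}{23} \left(-27\right) = 35 \cdot 0 \cdot \frac{1}{23} \left(-27\right) = 35 \cdot 0 \left(-27\right) = 0 \left(-27\right) = 0$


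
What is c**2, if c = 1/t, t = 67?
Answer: 1/4489 ≈ 0.00022277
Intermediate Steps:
c = 1/67 ≈ 0.014925
c**2 = (1/67)**2 = 1/4489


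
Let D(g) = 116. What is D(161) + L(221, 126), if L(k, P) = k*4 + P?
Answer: 1126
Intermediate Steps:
L(k, P) = P + 4*k (L(k, P) = 4*k + P = P + 4*k)
D(161) + L(221, 126) = 116 + (126 + 4*221) = 116 + (126 + 884) = 116 + 1010 = 1126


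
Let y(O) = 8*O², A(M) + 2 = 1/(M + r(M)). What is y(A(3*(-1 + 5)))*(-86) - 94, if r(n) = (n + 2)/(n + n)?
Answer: -60004094/22801 ≈ -2631.6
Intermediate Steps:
r(n) = (2 + n)/(2*n) (r(n) = (2 + n)/((2*n)) = (2 + n)*(1/(2*n)) = (2 + n)/(2*n))
A(M) = -2 + 1/(M + (2 + M)/(2*M))
y(A(3*(-1 + 5)))*(-86) - 94 = (8*(4*(-1 - (3*(-1 + 5))²)/(2 + 3*(-1 + 5) + 2*(3*(-1 + 5))²))²)*(-86) - 94 = (8*(4*(-1 - (3*4)²)/(2 + 3*4 + 2*(3*4)²))²)*(-86) - 94 = (8*(4*(-1 - 1*12²)/(2 + 12 + 2*12²))²)*(-86) - 94 = (8*(4*(-1 - 1*144)/(2 + 12 + 2*144))²)*(-86) - 94 = (8*(4*(-1 - 144)/(2 + 12 + 288))²)*(-86) - 94 = (8*(4*(-145)/302)²)*(-86) - 94 = (8*(4*(1/302)*(-145))²)*(-86) - 94 = (8*(-290/151)²)*(-86) - 94 = (8*(84100/22801))*(-86) - 94 = (672800/22801)*(-86) - 94 = -57860800/22801 - 94 = -60004094/22801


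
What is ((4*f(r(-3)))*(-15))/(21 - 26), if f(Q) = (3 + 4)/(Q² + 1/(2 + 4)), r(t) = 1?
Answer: 72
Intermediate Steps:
f(Q) = 7/(⅙ + Q²) (f(Q) = 7/(Q² + 1/6) = 7/(Q² + ⅙) = 7/(⅙ + Q²))
((4*f(r(-3)))*(-15))/(21 - 26) = ((4*(42/(1 + 6*1²)))*(-15))/(21 - 26) = ((4*(42/(1 + 6*1)))*(-15))/(-5) = -4*(42/(1 + 6))*(-15)/5 = -4*(42/7)*(-15)/5 = -4*(42*(⅐))*(-15)/5 = -4*6*(-15)/5 = -24*(-15)/5 = -⅕*(-360) = 72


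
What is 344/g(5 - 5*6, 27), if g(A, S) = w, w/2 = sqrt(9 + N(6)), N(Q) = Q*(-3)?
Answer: -172*I/3 ≈ -57.333*I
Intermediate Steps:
N(Q) = -3*Q
w = 6*I (w = 2*sqrt(9 - 3*6) = 2*sqrt(9 - 18) = 2*sqrt(-9) = 2*(3*I) = 6*I ≈ 6.0*I)
g(A, S) = 6*I
344/g(5 - 5*6, 27) = 344/((6*I)) = 344*(-I/6) = -172*I/3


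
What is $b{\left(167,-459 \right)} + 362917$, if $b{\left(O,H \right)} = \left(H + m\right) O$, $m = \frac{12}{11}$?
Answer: $\frac{3150908}{11} \approx 2.8645 \cdot 10^{5}$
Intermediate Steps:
$m = \frac{12}{11}$ ($m = 12 \cdot \frac{1}{11} = \frac{12}{11} \approx 1.0909$)
$b{\left(O,H \right)} = O \left(\frac{12}{11} + H\right)$ ($b{\left(O,H \right)} = \left(H + \frac{12}{11}\right) O = \left(\frac{12}{11} + H\right) O = O \left(\frac{12}{11} + H\right)$)
$b{\left(167,-459 \right)} + 362917 = \frac{1}{11} \cdot 167 \left(12 + 11 \left(-459\right)\right) + 362917 = \frac{1}{11} \cdot 167 \left(12 - 5049\right) + 362917 = \frac{1}{11} \cdot 167 \left(-5037\right) + 362917 = - \frac{841179}{11} + 362917 = \frac{3150908}{11}$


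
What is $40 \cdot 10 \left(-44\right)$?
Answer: $-17600$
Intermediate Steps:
$40 \cdot 10 \left(-44\right) = 400 \left(-44\right) = -17600$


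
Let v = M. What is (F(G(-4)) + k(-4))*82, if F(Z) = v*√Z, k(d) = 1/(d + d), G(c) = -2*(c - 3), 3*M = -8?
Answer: -41/4 - 656*√14/3 ≈ -828.43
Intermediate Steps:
M = -8/3 (M = (⅓)*(-8) = -8/3 ≈ -2.6667)
G(c) = 6 - 2*c (G(c) = -2*(-3 + c) = 6 - 2*c)
v = -8/3 ≈ -2.6667
k(d) = 1/(2*d)
F(Z) = -8*√Z/3
(F(G(-4)) + k(-4))*82 = (-8*√(6 - 2*(-4))/3 + (½)/(-4))*82 = (-8*√(6 + 8)/3 + (½)*(-¼))*82 = (-8*√14/3 - ⅛)*82 = (-⅛ - 8*√14/3)*82 = -41/4 - 656*√14/3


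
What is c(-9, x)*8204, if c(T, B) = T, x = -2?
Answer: -73836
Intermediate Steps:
c(-9, x)*8204 = -9*8204 = -73836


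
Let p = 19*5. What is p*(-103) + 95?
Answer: -9690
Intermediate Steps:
p = 95
p*(-103) + 95 = 95*(-103) + 95 = -9785 + 95 = -9690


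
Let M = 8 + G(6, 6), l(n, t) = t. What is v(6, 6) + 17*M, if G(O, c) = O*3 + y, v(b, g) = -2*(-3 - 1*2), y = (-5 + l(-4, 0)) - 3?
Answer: 316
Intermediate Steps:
y = -8 (y = (-5 + 0) - 3 = -5 - 3 = -8)
v(b, g) = 10 (v(b, g) = -2*(-3 - 2) = -2*(-5) = 10)
G(O, c) = -8 + 3*O (G(O, c) = O*3 - 8 = 3*O - 8 = -8 + 3*O)
M = 18 (M = 8 + (-8 + 3*6) = 8 + (-8 + 18) = 8 + 10 = 18)
v(6, 6) + 17*M = 10 + 17*18 = 10 + 306 = 316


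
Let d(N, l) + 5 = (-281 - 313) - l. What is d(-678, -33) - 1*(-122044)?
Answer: 121478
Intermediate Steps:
d(N, l) = -599 - l (d(N, l) = -5 + ((-281 - 313) - l) = -5 + (-594 - l) = -599 - l)
d(-678, -33) - 1*(-122044) = (-599 - 1*(-33)) - 1*(-122044) = (-599 + 33) + 122044 = -566 + 122044 = 121478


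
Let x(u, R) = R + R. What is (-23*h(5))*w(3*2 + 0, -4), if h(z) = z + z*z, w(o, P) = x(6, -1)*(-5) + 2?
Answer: -8280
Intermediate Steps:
x(u, R) = 2*R
w(o, P) = 12 (w(o, P) = (2*(-1))*(-5) + 2 = -2*(-5) + 2 = 10 + 2 = 12)
h(z) = z + z**2
(-23*h(5))*w(3*2 + 0, -4) = -115*(1 + 5)*12 = -115*6*12 = -23*30*12 = -690*12 = -8280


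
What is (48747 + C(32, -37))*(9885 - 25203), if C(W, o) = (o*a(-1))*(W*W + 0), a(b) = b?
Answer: -1327074930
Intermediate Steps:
C(W, o) = -o*W² (C(W, o) = (o*(-1))*(W*W + 0) = (-o)*(W² + 0) = (-o)*W² = -o*W²)
(48747 + C(32, -37))*(9885 - 25203) = (48747 - 1*(-37)*32²)*(9885 - 25203) = (48747 - 1*(-37)*1024)*(-15318) = (48747 + 37888)*(-15318) = 86635*(-15318) = -1327074930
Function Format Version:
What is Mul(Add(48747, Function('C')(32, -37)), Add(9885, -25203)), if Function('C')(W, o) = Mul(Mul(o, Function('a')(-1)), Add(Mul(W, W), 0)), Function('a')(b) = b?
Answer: -1327074930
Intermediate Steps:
Function('C')(W, o) = Mul(-1, o, Pow(W, 2)) (Function('C')(W, o) = Mul(Mul(o, -1), Add(Mul(W, W), 0)) = Mul(Mul(-1, o), Add(Pow(W, 2), 0)) = Mul(Mul(-1, o), Pow(W, 2)) = Mul(-1, o, Pow(W, 2)))
Mul(Add(48747, Function('C')(32, -37)), Add(9885, -25203)) = Mul(Add(48747, Mul(-1, -37, Pow(32, 2))), Add(9885, -25203)) = Mul(Add(48747, Mul(-1, -37, 1024)), -15318) = Mul(Add(48747, 37888), -15318) = Mul(86635, -15318) = -1327074930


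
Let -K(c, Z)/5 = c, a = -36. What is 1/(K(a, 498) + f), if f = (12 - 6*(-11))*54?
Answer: 1/4392 ≈ 0.00022769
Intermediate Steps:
K(c, Z) = -5*c
f = 4212 (f = (12 + 66)*54 = 78*54 = 4212)
1/(K(a, 498) + f) = 1/(-5*(-36) + 4212) = 1/(180 + 4212) = 1/4392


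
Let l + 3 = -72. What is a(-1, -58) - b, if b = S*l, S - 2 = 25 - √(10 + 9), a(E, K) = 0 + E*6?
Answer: 2019 - 75*√19 ≈ 1692.1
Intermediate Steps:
l = -75 (l = -3 - 72 = -75)
a(E, K) = 6*E (a(E, K) = 0 + 6*E = 6*E)
S = 27 - √19 (S = 2 + (25 - √(10 + 9)) = 2 + (25 - √19) = 27 - √19 ≈ 22.641)
b = -2025 + 75*√19 (b = (27 - √19)*(-75) = -2025 + 75*√19 ≈ -1698.1)
a(-1, -58) - b = 6*(-1) - (-2025 + 75*√19) = -6 + (2025 - 75*√19) = 2019 - 75*√19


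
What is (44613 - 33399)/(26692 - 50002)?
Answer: -89/185 ≈ -0.48108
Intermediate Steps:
(44613 - 33399)/(26692 - 50002) = 11214/(-23310) = 11214*(-1/23310) = -89/185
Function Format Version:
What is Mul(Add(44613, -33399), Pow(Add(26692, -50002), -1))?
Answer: Rational(-89, 185) ≈ -0.48108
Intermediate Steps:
Mul(Add(44613, -33399), Pow(Add(26692, -50002), -1)) = Mul(11214, Pow(-23310, -1)) = Mul(11214, Rational(-1, 23310)) = Rational(-89, 185)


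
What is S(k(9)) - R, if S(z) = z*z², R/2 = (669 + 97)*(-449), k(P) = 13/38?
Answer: 37744695093/54872 ≈ 6.8787e+5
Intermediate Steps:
k(P) = 13/38 (k(P) = 13*(1/38) = 13/38)
R = -687868 (R = 2*((669 + 97)*(-449)) = 2*(766*(-449)) = 2*(-343934) = -687868)
S(z) = z³
S(k(9)) - R = (13/38)³ - 1*(-687868) = 2197/54872 + 687868 = 37744695093/54872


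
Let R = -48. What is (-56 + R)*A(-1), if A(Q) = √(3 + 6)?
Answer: -312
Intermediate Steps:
A(Q) = 3 (A(Q) = √9 = 3)
(-56 + R)*A(-1) = (-56 - 48)*3 = -104*3 = -312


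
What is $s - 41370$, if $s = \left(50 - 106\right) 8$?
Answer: $-41818$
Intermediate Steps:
$s = -448$ ($s = \left(-56\right) 8 = -448$)
$s - 41370 = -448 - 41370 = -41818$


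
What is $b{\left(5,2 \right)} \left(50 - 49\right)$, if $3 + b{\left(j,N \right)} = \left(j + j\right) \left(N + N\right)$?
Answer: $37$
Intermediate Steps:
$b{\left(j,N \right)} = -3 + 4 N j$ ($b{\left(j,N \right)} = -3 + \left(j + j\right) \left(N + N\right) = -3 + 2 j 2 N = -3 + 4 N j$)
$b{\left(5,2 \right)} \left(50 - 49\right) = \left(-3 + 4 \cdot 2 \cdot 5\right) \left(50 - 49\right) = \left(-3 + 40\right) 1 = 37 \cdot 1 = 37$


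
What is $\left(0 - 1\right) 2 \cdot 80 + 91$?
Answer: $-69$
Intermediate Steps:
$\left(0 - 1\right) 2 \cdot 80 + 91 = \left(-1\right) 2 \cdot 80 + 91 = \left(-2\right) 80 + 91 = -160 + 91 = -69$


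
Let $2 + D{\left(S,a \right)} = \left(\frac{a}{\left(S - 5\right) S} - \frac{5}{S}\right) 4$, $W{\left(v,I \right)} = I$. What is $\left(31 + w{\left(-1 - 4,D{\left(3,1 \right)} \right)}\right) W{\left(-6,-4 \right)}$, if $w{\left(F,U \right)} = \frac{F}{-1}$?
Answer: $-144$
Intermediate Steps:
$D{\left(S,a \right)} = -2 - \frac{20}{S} + \frac{4 a}{S \left(-5 + S\right)}$ ($D{\left(S,a \right)} = -2 + \left(\frac{a}{\left(S - 5\right) S} - \frac{5}{S}\right) 4 = -2 + \left(\frac{a}{\left(-5 + S\right) S} - \frac{5}{S}\right) 4 = -2 + \left(\frac{a}{S \left(-5 + S\right)} - \frac{5}{S}\right) 4 = -2 + \left(- \frac{5}{S} + \frac{a}{S \left(-5 + S\right)}\right) 4 = -2 + \left(- \frac{20}{S} + \frac{4 a}{S \left(-5 + S\right)}\right) = -2 - \frac{20}{S} + \frac{4 a}{S \left(-5 + S\right)}$)
$w{\left(F,U \right)} = - F$ ($w{\left(F,U \right)} = F \left(-1\right) = - F$)
$\left(31 + w{\left(-1 - 4,D{\left(3,1 \right)} \right)}\right) W{\left(-6,-4 \right)} = \left(31 - \left(-1 - 4\right)\right) \left(-4\right) = \left(31 - -5\right) \left(-4\right) = \left(31 + 5\right) \left(-4\right) = 36 \left(-4\right) = -144$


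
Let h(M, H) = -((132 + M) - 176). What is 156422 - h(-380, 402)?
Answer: 155998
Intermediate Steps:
h(M, H) = 44 - M (h(M, H) = -(-44 + M) = 44 - M)
156422 - h(-380, 402) = 156422 - (44 - 1*(-380)) = 156422 - (44 + 380) = 156422 - 1*424 = 156422 - 424 = 155998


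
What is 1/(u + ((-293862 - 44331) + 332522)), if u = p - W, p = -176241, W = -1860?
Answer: -1/180052 ≈ -5.5539e-6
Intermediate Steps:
u = -174381 (u = -176241 - 1*(-1860) = -176241 + 1860 = -174381)
1/(u + ((-293862 - 44331) + 332522)) = 1/(-174381 + ((-293862 - 44331) + 332522)) = 1/(-174381 + (-338193 + 332522)) = 1/(-174381 - 5671) = 1/(-180052) = -1/180052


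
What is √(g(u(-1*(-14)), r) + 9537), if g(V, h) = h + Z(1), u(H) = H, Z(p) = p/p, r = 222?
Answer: 4*√610 ≈ 98.793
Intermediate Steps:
Z(p) = 1
g(V, h) = 1 + h (g(V, h) = h + 1 = 1 + h)
√(g(u(-1*(-14)), r) + 9537) = √((1 + 222) + 9537) = √(223 + 9537) = √9760 = 4*√610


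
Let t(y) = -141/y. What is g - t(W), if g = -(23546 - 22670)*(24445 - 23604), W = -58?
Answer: -42729669/58 ≈ -7.3672e+5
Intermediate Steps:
g = -736716 (g = -876*841 = -1*736716 = -736716)
g - t(W) = -736716 - (-141)/(-58) = -736716 - (-141)*(-1)/58 = -736716 - 1*141/58 = -736716 - 141/58 = -42729669/58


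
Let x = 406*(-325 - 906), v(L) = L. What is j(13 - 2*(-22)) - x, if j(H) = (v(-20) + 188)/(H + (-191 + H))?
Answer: 5497622/11 ≈ 4.9978e+5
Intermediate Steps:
x = -499786 (x = 406*(-1231) = -499786)
j(H) = 168/(-191 + 2*H) (j(H) = (-20 + 188)/(H + (-191 + H)) = 168/(-191 + 2*H))
j(13 - 2*(-22)) - x = 168/(-191 + 2*(13 - 2*(-22))) - 1*(-499786) = 168/(-191 + 2*(13 + 44)) + 499786 = 168/(-191 + 2*57) + 499786 = 168/(-191 + 114) + 499786 = 168/(-77) + 499786 = 168*(-1/77) + 499786 = -24/11 + 499786 = 5497622/11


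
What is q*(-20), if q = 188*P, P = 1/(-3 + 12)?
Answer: -3760/9 ≈ -417.78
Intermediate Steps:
P = 1/9 ≈ 0.11111
q = 188/9 (q = 188*(1/9) = 188/9 ≈ 20.889)
q*(-20) = (188/9)*(-20) = -3760/9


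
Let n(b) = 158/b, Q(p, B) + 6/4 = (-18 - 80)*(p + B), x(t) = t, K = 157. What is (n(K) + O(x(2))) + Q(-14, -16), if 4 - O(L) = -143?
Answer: 969163/314 ≈ 3086.5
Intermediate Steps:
Q(p, B) = -3/2 - 98*B - 98*p (Q(p, B) = -3/2 + (-18 - 80)*(p + B) = -3/2 - 98*(B + p) = -3/2 + (-98*B - 98*p) = -3/2 - 98*B - 98*p)
O(L) = 147 (O(L) = 4 - 1*(-143) = 4 + 143 = 147)
(n(K) + O(x(2))) + Q(-14, -16) = (158/157 + 147) + (-3/2 - 98*(-16) - 98*(-14)) = (158*(1/157) + 147) + (-3/2 + 1568 + 1372) = (158/157 + 147) + 5877/2 = 23237/157 + 5877/2 = 969163/314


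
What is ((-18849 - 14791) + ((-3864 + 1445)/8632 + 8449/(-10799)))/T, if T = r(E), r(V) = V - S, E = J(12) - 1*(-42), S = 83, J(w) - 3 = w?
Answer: 3135917858069/2423641168 ≈ 1293.9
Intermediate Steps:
J(w) = 3 + w
E = 57 (E = (3 + 12) - 1*(-42) = 15 + 42 = 57)
r(V) = -83 + V (r(V) = V - 1*83 = V - 83 = -83 + V)
T = -26 (T = -83 + 57 = -26)
((-18849 - 14791) + ((-3864 + 1445)/8632 + 8449/(-10799)))/T = ((-18849 - 14791) + ((-3864 + 1445)/8632 + 8449/(-10799)))/(-26) = (-33640 + (-2419*1/8632 + 8449*(-1/10799)))*(-1/26) = (-33640 + (-2419/8632 - 8449/10799))*(-1/26) = (-33640 - 99054549/93216968)*(-1/26) = -3135917858069/93216968*(-1/26) = 3135917858069/2423641168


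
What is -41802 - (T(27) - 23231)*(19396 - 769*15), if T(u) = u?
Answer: 182364842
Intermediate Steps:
-41802 - (T(27) - 23231)*(19396 - 769*15) = -41802 - (27 - 23231)*(19396 - 769*15) = -41802 - (-23204)*(19396 - 11535) = -41802 - (-23204)*7861 = -41802 - 1*(-182406644) = -41802 + 182406644 = 182364842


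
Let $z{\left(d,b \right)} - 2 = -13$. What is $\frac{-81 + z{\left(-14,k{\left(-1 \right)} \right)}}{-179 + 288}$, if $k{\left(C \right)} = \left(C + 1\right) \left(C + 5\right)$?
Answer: $- \frac{92}{109} \approx -0.84404$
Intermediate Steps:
$k{\left(C \right)} = \left(1 + C\right) \left(5 + C\right)$
$z{\left(d,b \right)} = -11$ ($z{\left(d,b \right)} = 2 - 13 = -11$)
$\frac{-81 + z{\left(-14,k{\left(-1 \right)} \right)}}{-179 + 288} = \frac{-81 - 11}{-179 + 288} = - \frac{92}{109}$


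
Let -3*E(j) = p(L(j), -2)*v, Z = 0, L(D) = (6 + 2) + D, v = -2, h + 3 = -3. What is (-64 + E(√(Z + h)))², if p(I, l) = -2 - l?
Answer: 4096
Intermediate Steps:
h = -6 (h = -3 - 3 = -6)
L(D) = 8 + D
E(j) = 0 (E(j) = -(-2 - 1*(-2))*(-2)/3 = -(-2 + 2)*(-2)/3 = -0*(-2) = -⅓*0 = 0)
(-64 + E(√(Z + h)))² = (-64 + 0)² = (-64)² = 4096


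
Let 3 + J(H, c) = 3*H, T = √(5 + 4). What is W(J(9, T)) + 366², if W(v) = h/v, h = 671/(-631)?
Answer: 2028628993/15144 ≈ 1.3396e+5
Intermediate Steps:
T = 3 (T = √9 = 3)
J(H, c) = -3 + 3*H
h = -671/631 (h = 671*(-1/631) = -671/631 ≈ -1.0634)
W(v) = -671/(631*v)
W(J(9, T)) + 366² = -671/(631*(-3 + 3*9)) + 366² = -671/(631*(-3 + 27)) + 133956 = -671/631/24 + 133956 = -671/631*1/24 + 133956 = -671/15144 + 133956 = 2028628993/15144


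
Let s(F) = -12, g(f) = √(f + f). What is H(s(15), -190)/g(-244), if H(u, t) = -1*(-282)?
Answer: -141*I*√122/122 ≈ -12.766*I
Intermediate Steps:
g(f) = √2*√f (g(f) = √(2*f) = √2*√f)
H(u, t) = 282
H(s(15), -190)/g(-244) = 282/((√2*√(-244))) = 282/((√2*(2*I*√61))) = 282/((2*I*√122)) = 282*(-I*√122/244) = -141*I*√122/122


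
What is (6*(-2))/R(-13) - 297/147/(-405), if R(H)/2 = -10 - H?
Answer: -4399/2205 ≈ -1.9950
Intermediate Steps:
R(H) = -20 - 2*H (R(H) = 2*(-10 - H) = -20 - 2*H)
(6*(-2))/R(-13) - 297/147/(-405) = (6*(-2))/(-20 - 2*(-13)) - 297/147/(-405) = -12/(-20 + 26) - 297*1/147*(-1/405) = -12/6 - 99/49*(-1/405) = -12*⅙ + 11/2205 = -2 + 11/2205 = -4399/2205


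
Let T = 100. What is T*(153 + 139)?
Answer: 29200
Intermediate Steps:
T*(153 + 139) = 100*(153 + 139) = 100*292 = 29200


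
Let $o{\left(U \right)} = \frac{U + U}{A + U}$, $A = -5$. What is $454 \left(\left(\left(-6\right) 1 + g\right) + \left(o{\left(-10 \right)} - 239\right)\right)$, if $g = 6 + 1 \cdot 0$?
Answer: $- \frac{323702}{3} \approx -1.079 \cdot 10^{5}$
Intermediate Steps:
$g = 6$ ($g = 6 + 0 = 6$)
$o{\left(U \right)} = \frac{2 U}{-5 + U}$ ($o{\left(U \right)} = \frac{U + U}{-5 + U} = \frac{2 U}{-5 + U}$)
$454 \left(\left(\left(-6\right) 1 + g\right) + \left(o{\left(-10 \right)} - 239\right)\right) = 454 \left(\left(\left(-6\right) 1 + 6\right) - \left(239 + \frac{20}{-5 - 10}\right)\right) = 454 \left(\left(-6 + 6\right) - \left(239 + \frac{20}{-15}\right)\right) = 454 \left(0 - \left(239 + 20 \left(- \frac{1}{15}\right)\right)\right) = 454 \left(0 + \left(\frac{4}{3} - 239\right)\right) = 454 \left(0 - \frac{713}{3}\right) = 454 \left(- \frac{713}{3}\right) = - \frac{323702}{3}$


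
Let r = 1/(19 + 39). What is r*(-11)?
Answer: -11/58 ≈ -0.18966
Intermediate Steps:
r = 1/58 ≈ 0.017241
r*(-11) = (1/58)*(-11) = -11/58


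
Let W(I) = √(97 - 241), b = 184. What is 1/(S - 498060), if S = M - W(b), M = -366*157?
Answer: -92587/51434115438 + I/25717057719 ≈ -1.8001e-6 + 3.8885e-11*I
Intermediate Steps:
W(I) = 12*I (W(I) = √(-144) = 12*I)
M = -57462
S = -57462 - 12*I ≈ -57462.0 - 12.0*I
1/(S - 498060) = 1/((-57462 - 12*I) - 498060) = 1/(-555522 - 12*I) = (-555522 + 12*I)/308604692628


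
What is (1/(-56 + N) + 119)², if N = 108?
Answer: 38303721/2704 ≈ 14166.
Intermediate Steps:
(1/(-56 + N) + 119)² = (1/(-56 + 108) + 119)² = (1/52 + 119)² = (6189/52)² = 38303721/2704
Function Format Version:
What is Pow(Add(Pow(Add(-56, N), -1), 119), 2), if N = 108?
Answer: Rational(38303721, 2704) ≈ 14166.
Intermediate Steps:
Pow(Add(Pow(Add(-56, N), -1), 119), 2) = Pow(Add(Pow(Add(-56, 108), -1), 119), 2) = Pow(Add(Pow(52, -1), 119), 2) = Pow(Add(Rational(1, 52), 119), 2) = Pow(Rational(6189, 52), 2) = Rational(38303721, 2704)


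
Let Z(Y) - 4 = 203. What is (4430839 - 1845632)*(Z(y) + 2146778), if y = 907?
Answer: 5550400650895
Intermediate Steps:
Z(Y) = 207 (Z(Y) = 4 + 203 = 207)
(4430839 - 1845632)*(Z(y) + 2146778) = (4430839 - 1845632)*(207 + 2146778) = 2585207*2146985 = 5550400650895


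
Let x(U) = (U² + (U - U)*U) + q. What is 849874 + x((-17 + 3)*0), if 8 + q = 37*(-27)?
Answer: 848867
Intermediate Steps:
q = -1007 (q = -8 + 37*(-27) = -8 - 999 = -1007)
x(U) = -1007 + U² (x(U) = (U² + (U - U)*U) - 1007 = (U² + 0*U) - 1007 = (U² + 0) - 1007 = U² - 1007 = -1007 + U²)
849874 + x((-17 + 3)*0) = 849874 + (-1007 + ((-17 + 3)*0)²) = 849874 + (-1007 + (-14*0)²) = 849874 + (-1007 + 0²) = 849874 + (-1007 + 0) = 849874 - 1007 = 848867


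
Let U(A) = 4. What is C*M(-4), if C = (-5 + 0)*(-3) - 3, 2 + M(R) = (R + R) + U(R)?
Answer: -72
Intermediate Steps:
M(R) = 2 + 2*R (M(R) = -2 + ((R + R) + 4) = -2 + (2*R + 4) = -2 + (4 + 2*R) = 2 + 2*R)
C = 12 (C = -5*(-3) - 3 = 15 - 3 = 12)
C*M(-4) = 12*(2 + 2*(-4)) = 12*(2 - 8) = 12*(-6) = -72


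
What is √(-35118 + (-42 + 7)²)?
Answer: I*√33893 ≈ 184.1*I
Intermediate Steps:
√(-35118 + (-42 + 7)²) = √(-35118 + (-35)²) = √(-35118 + 1225) = √(-33893) = I*√33893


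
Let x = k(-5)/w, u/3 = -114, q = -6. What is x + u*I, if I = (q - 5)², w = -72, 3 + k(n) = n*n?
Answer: -1489763/36 ≈ -41382.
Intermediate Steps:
k(n) = -3 + n² (k(n) = -3 + n*n = -3 + n²)
u = -342 (u = 3*(-114) = -342)
I = 121 (I = (-6 - 5)² = (-11)² = 121)
x = -11/36 (x = (-3 + (-5)²)/(-72) = (-3 + 25)*(-1/72) = 22*(-1/72) = -11/36 ≈ -0.30556)
x + u*I = -11/36 - 342*121 = -11/36 - 41382 = -1489763/36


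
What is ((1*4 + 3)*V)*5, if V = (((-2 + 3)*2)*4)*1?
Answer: 280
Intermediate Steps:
V = 8 (V = ((1*2)*4)*1 = (2*4)*1 = 8*1 = 8)
((1*4 + 3)*V)*5 = ((1*4 + 3)*8)*5 = ((4 + 3)*8)*5 = (7*8)*5 = 56*5 = 280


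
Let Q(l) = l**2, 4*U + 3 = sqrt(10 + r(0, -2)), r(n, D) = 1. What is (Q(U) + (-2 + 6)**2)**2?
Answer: 19143/64 - 207*sqrt(11)/16 ≈ 256.20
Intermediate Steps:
U = -3/4 + sqrt(11)/4 (U = -3/4 + sqrt(10 + 1)/4 = -3/4 + sqrt(11)/4 ≈ 0.079156)
(Q(U) + (-2 + 6)**2)**2 = ((-3/4 + sqrt(11)/4)**2 + (-2 + 6)**2)**2 = ((-3/4 + sqrt(11)/4)**2 + 4**2)**2 = ((-3/4 + sqrt(11)/4)**2 + 16)**2 = (16 + (-3/4 + sqrt(11)/4)**2)**2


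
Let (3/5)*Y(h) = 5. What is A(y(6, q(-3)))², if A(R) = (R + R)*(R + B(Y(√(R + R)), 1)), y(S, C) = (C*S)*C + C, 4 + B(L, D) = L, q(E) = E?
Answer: 31854736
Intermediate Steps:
Y(h) = 25/3 (Y(h) = (5/3)*5 = 25/3)
B(L, D) = -4 + L
y(S, C) = C + S*C² (y(S, C) = S*C² + C = C + S*C²)
A(R) = 2*R*(13/3 + R) (A(R) = (R + R)*(R + (-4 + 25/3)) = (2*R)*(R + 13/3) = (2*R)*(13/3 + R) = 2*R*(13/3 + R))
A(y(6, q(-3)))² = (2*(-3*(1 - 3*6))*(13 + 3*(-3*(1 - 3*6)))/3)² = (2*(-3*(1 - 18))*(13 + 3*(-3*(1 - 18)))/3)² = (2*(-3*(-17))*(13 + 3*(-3*(-17)))/3)² = ((⅔)*51*(13 + 3*51))² = ((⅔)*51*(13 + 153))² = ((⅔)*51*166)² = 5644² = 31854736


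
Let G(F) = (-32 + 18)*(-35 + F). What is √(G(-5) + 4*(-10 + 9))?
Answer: 2*√139 ≈ 23.580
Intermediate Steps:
G(F) = 490 - 14*F (G(F) = -14*(-35 + F) = 490 - 14*F)
√(G(-5) + 4*(-10 + 9)) = √((490 - 14*(-5)) + 4*(-10 + 9)) = √((490 + 70) + 4*(-1)) = √(560 - 4) = √556 = 2*√139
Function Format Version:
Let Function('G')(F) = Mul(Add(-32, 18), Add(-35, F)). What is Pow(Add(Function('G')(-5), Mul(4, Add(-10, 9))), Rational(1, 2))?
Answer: Mul(2, Pow(139, Rational(1, 2))) ≈ 23.580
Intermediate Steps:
Function('G')(F) = Add(490, Mul(-14, F)) (Function('G')(F) = Mul(-14, Add(-35, F)) = Add(490, Mul(-14, F)))
Pow(Add(Function('G')(-5), Mul(4, Add(-10, 9))), Rational(1, 2)) = Pow(Add(Add(490, Mul(-14, -5)), Mul(4, Add(-10, 9))), Rational(1, 2)) = Pow(Add(Add(490, 70), Mul(4, -1)), Rational(1, 2)) = Pow(Add(560, -4), Rational(1, 2)) = Pow(556, Rational(1, 2)) = Mul(2, Pow(139, Rational(1, 2)))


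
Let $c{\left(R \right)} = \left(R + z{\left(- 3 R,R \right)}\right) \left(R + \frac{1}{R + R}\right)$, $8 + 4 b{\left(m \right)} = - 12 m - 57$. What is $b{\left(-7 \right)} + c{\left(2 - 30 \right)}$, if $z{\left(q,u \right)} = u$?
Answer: $\frac{6295}{4} \approx 1573.8$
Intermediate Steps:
$b{\left(m \right)} = - \frac{65}{4} - 3 m$ ($b{\left(m \right)} = -2 + \frac{- 12 m - 57}{4} = -2 + \frac{-57 - 12 m}{4} = -2 - \left(\frac{57}{4} + 3 m\right) = - \frac{65}{4} - 3 m$)
$c{\left(R \right)} = 2 R \left(R + \frac{1}{2 R}\right)$ ($c{\left(R \right)} = \left(R + R\right) \left(R + \frac{1}{R + R}\right) = 2 R \left(R + \frac{1}{2 R}\right)$)
$b{\left(-7 \right)} + c{\left(2 - 30 \right)} = \left(- \frac{65}{4} - -21\right) + \left(1 + 2 \left(2 - 30\right)^{2}\right) = \left(- \frac{65}{4} + 21\right) + \left(1 + 2 \left(2 - 30\right)^{2}\right) = \frac{19}{4} + \left(1 + 2 \left(-28\right)^{2}\right) = \frac{19}{4} + \left(1 + 2 \cdot 784\right) = \frac{19}{4} + \left(1 + 1568\right) = \frac{19}{4} + 1569 = \frac{6295}{4}$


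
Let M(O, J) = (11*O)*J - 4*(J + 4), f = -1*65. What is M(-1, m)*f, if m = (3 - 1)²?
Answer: 4940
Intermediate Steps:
f = -65
m = 4 (m = 2² = 4)
M(O, J) = -16 - 4*J + 11*J*O (M(O, J) = 11*J*O - 4*(4 + J) = 11*J*O + (-16 - 4*J) = -16 - 4*J + 11*J*O)
M(-1, m)*f = (-16 - 4*4 + 11*4*(-1))*(-65) = (-16 - 16 - 44)*(-65) = -76*(-65) = 4940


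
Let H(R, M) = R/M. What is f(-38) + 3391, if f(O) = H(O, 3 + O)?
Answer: 118723/35 ≈ 3392.1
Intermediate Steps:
f(O) = O/(3 + O)
f(-38) + 3391 = -38/(3 - 38) + 3391 = -38/(-35) + 3391 = -38*(-1/35) + 3391 = 38/35 + 3391 = 118723/35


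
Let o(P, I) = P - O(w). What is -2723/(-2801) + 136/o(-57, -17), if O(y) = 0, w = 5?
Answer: -225725/159657 ≈ -1.4138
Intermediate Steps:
o(P, I) = P (o(P, I) = P - 1*0 = P + 0 = P)
-2723/(-2801) + 136/o(-57, -17) = -2723/(-2801) + 136/(-57) = -2723*(-1/2801) + 136*(-1/57) = 2723/2801 - 136/57 = -225725/159657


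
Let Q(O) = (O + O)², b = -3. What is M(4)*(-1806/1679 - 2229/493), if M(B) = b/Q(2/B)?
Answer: 13898547/827747 ≈ 16.791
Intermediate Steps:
Q(O) = 4*O² (Q(O) = (2*O)² = 4*O²)
M(B) = -3*B²/16
M(4)*(-1806/1679 - 2229/493) = (-3/16*4²)*(-1806/1679 - 2229/493) = (-3/16*16)*(-1806*1/1679 - 2229*1/493) = -3*(-1806/1679 - 2229/493) = -3*(-4632849/827747) = 13898547/827747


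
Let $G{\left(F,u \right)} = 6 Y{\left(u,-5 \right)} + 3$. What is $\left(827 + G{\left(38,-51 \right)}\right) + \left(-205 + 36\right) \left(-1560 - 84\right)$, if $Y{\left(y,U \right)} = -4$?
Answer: $278642$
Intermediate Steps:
$G{\left(F,u \right)} = -21$ ($G{\left(F,u \right)} = 6 \left(-4\right) + 3 = -24 + 3 = -21$)
$\left(827 + G{\left(38,-51 \right)}\right) + \left(-205 + 36\right) \left(-1560 - 84\right) = \left(827 - 21\right) + \left(-205 + 36\right) \left(-1560 - 84\right) = 806 - 169 \left(-1560 - 84\right) = 806 - -277836 = 806 + 277836 = 278642$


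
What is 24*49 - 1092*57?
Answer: -61068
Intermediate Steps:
24*49 - 1092*57 = 1176 - 62244 = -61068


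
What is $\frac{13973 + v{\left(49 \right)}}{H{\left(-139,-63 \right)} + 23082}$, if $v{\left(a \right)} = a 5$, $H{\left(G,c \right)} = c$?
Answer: $\frac{14218}{23019} \approx 0.61766$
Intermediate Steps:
$v{\left(a \right)} = 5 a$
$\frac{13973 + v{\left(49 \right)}}{H{\left(-139,-63 \right)} + 23082} = \frac{13973 + 5 \cdot 49}{-63 + 23082} = \frac{13973 + 245}{23019} = 14218 \cdot \frac{1}{23019} = \frac{14218}{23019}$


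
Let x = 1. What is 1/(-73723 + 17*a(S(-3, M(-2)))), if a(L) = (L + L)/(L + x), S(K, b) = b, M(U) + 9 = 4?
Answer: -2/147361 ≈ -1.3572e-5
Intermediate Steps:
M(U) = -5 (M(U) = -9 + 4 = -5)
a(L) = 2*L/(1 + L) (a(L) = (L + L)/(L + 1) = (2*L)/(1 + L) = 2*L/(1 + L))
1/(-73723 + 17*a(S(-3, M(-2)))) = 1/(-73723 + 17*(2*(-5)/(1 - 5))) = 1/(-73723 + 17*(2*(-5)/(-4))) = 1/(-73723 + 17*(2*(-5)*(-¼))) = 1/(-73723 + 17*(5/2)) = 1/(-73723 + 85/2) = 1/(-147361/2) = -2/147361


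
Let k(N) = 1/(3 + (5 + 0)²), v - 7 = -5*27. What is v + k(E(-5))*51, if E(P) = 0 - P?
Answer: -3533/28 ≈ -126.18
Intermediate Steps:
E(P) = -P
v = -128 (v = 7 - 5*27 = 7 - 135 = -128)
k(N) = 1/28 (k(N) = 1/(3 + 5²) = 1/(3 + 25) = 1/28)
v + k(E(-5))*51 = -128 + (1/28)*51 = -128 + 51/28 = -3533/28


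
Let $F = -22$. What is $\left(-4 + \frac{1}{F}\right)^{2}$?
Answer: $\frac{7921}{484} \approx 16.366$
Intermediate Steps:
$\left(-4 + \frac{1}{F}\right)^{2} = \left(-4 + \frac{1}{-22}\right)^{2} = \left(-4 - \frac{1}{22}\right)^{2} = \left(- \frac{89}{22}\right)^{2} = \frac{7921}{484}$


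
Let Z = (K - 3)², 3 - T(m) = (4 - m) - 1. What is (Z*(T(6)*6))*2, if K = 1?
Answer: 288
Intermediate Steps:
T(m) = m (T(m) = 3 - ((4 - m) - 1) = 3 - (3 - m) = 3 + (-3 + m) = m)
Z = 4 (Z = (1 - 3)² = (-2)² = 4)
(Z*(T(6)*6))*2 = (4*(6*6))*2 = (4*36)*2 = 144*2 = 288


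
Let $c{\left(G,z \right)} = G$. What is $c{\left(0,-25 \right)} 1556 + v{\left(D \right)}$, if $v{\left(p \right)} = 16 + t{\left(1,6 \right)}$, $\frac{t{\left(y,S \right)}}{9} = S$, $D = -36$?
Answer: $70$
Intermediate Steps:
$t{\left(y,S \right)} = 9 S$
$v{\left(p \right)} = 70$ ($v{\left(p \right)} = 16 + 9 \cdot 6 = 16 + 54 = 70$)
$c{\left(0,-25 \right)} 1556 + v{\left(D \right)} = 0 \cdot 1556 + 70 = 0 + 70 = 70$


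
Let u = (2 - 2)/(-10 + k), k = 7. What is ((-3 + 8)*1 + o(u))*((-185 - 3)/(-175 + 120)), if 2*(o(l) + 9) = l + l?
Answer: -752/55 ≈ -13.673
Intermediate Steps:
u = 0 (u = (2 - 2)/(-10 + 7) = 0/(-3) = 0*(-⅓) = 0)
o(l) = -9 + l (o(l) = -9 + (l + l)/2 = -9 + (2*l)/2 = -9 + l)
((-3 + 8)*1 + o(u))*((-185 - 3)/(-175 + 120)) = ((-3 + 8)*1 + (-9 + 0))*((-185 - 3)/(-175 + 120)) = (5*1 - 9)*(-188/(-55)) = (5 - 9)*(-188*(-1/55)) = -4*188/55 = -752/55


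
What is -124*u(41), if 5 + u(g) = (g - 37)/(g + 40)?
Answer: 49724/81 ≈ 613.88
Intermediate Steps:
u(g) = -5 + (-37 + g)/(40 + g) (u(g) = -5 + (g - 37)/(g + 40) = -5 + (-37 + g)/(40 + g))
-124*u(41) = -124*(-237 - 4*41)/(40 + 41) = -124*(-237 - 164)/81 = -124*(-401)/81 = -124*(-401/81) = 49724/81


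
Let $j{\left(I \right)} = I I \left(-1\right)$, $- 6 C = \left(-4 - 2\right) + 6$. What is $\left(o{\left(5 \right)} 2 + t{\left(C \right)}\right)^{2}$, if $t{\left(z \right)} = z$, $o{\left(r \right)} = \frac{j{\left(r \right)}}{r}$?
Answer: $100$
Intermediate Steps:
$C = 0$ ($C = - \frac{\left(-4 - 2\right) + 6}{6} = - \frac{-6 + 6}{6} = \left(- \frac{1}{6}\right) 0 = 0$)
$j{\left(I \right)} = - I^{2}$ ($j{\left(I \right)} = I^{2} \left(-1\right) = - I^{2}$)
$o{\left(r \right)} = - r$ ($o{\left(r \right)} = \frac{\left(-1\right) r^{2}}{r} = - r$)
$\left(o{\left(5 \right)} 2 + t{\left(C \right)}\right)^{2} = \left(\left(-1\right) 5 \cdot 2 + 0\right)^{2} = \left(\left(-5\right) 2 + 0\right)^{2} = \left(-10 + 0\right)^{2} = \left(-10\right)^{2} = 100$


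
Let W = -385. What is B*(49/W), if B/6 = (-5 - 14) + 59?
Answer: -336/11 ≈ -30.545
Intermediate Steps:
B = 240 (B = 6*((-5 - 14) + 59) = 6*(-19 + 59) = 6*40 = 240)
B*(49/W) = 240*(49/(-385)) = 240*(49*(-1/385)) = 240*(-7/55) = -336/11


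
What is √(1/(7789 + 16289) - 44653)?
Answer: I*√25887580476774/24078 ≈ 211.31*I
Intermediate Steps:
√(1/(7789 + 16289) - 44653) = √(1/24078 - 44653) = √(-1075154933/24078) = I*√25887580476774/24078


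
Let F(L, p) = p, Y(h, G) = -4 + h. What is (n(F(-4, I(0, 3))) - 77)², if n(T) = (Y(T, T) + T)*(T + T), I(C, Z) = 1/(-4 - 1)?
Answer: 3538161/625 ≈ 5661.1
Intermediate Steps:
I(C, Z) = -⅕ (I(C, Z) = 1/(-5) = -⅕)
n(T) = 2*T*(-4 + 2*T) (n(T) = ((-4 + T) + T)*(T + T) = (-4 + 2*T)*(2*T) = 2*T*(-4 + 2*T))
(n(F(-4, I(0, 3))) - 77)² = (4*(-⅕)*(-2 - ⅕) - 77)² = (4*(-⅕)*(-11/5) - 77)² = (44/25 - 77)² = (-1881/25)² = 3538161/625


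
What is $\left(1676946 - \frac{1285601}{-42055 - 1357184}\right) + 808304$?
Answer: $\frac{3477460010351}{1399239} \approx 2.4853 \cdot 10^{6}$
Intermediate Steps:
$\left(1676946 - \frac{1285601}{-42055 - 1357184}\right) + 808304 = \left(1676946 - \frac{1285601}{-1399239}\right) + 808304 = \left(1676946 - - \frac{1285601}{1399239}\right) + 808304 = \left(1676946 + \frac{1285601}{1399239}\right) + 808304 = \frac{2346449529695}{1399239} + 808304 = \frac{3477460010351}{1399239}$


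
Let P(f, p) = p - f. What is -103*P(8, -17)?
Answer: 2575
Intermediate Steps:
-103*P(8, -17) = -103*(-17 - 1*8) = -103*(-17 - 8) = -103*(-25) = 2575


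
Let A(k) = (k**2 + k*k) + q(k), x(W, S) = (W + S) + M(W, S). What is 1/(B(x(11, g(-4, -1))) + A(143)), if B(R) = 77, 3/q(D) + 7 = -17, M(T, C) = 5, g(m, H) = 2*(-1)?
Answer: 8/327799 ≈ 2.4405e-5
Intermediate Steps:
g(m, H) = -2
q(D) = -1/8 (q(D) = 3/(-7 - 17) = 3/(-24) = 3*(-1/24) = -1/8)
x(W, S) = 5 + S + W (x(W, S) = (W + S) + 5 = (S + W) + 5 = 5 + S + W)
A(k) = -1/8 + 2*k**2 (A(k) = (k**2 + k*k) - 1/8 = (k**2 + k**2) - 1/8 = 2*k**2 - 1/8 = -1/8 + 2*k**2)
1/(B(x(11, g(-4, -1))) + A(143)) = 1/(77 + (-1/8 + 2*143**2)) = 1/(77 + (-1/8 + 2*20449)) = 1/(77 + (-1/8 + 40898)) = 1/(77 + 327183/8) = 1/(327799/8) = 8/327799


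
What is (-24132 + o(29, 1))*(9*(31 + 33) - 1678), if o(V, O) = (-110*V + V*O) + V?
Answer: 30044928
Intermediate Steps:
o(V, O) = -109*V + O*V (o(V, O) = (-110*V + O*V) + V = -109*V + O*V)
(-24132 + o(29, 1))*(9*(31 + 33) - 1678) = (-24132 + 29*(-109 + 1))*(9*(31 + 33) - 1678) = (-24132 + 29*(-108))*(9*64 - 1678) = (-24132 - 3132)*(576 - 1678) = -27264*(-1102) = 30044928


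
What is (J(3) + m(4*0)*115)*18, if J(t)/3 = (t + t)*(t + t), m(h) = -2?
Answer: -2196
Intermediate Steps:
J(t) = 12*t² (J(t) = 3*((t + t)*(t + t)) = 3*((2*t)*(2*t)) = 3*(4*t²) = 12*t²)
(J(3) + m(4*0)*115)*18 = (12*3² - 2*115)*18 = (12*9 - 230)*18 = (108 - 230)*18 = -122*18 = -2196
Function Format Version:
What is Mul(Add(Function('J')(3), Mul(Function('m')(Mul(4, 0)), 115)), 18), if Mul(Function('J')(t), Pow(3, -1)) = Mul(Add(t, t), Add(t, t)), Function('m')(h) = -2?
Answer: -2196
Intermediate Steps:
Function('J')(t) = Mul(12, Pow(t, 2)) (Function('J')(t) = Mul(3, Mul(Add(t, t), Add(t, t))) = Mul(3, Mul(Mul(2, t), Mul(2, t))) = Mul(3, Mul(4, Pow(t, 2))) = Mul(12, Pow(t, 2)))
Mul(Add(Function('J')(3), Mul(Function('m')(Mul(4, 0)), 115)), 18) = Mul(Add(Mul(12, Pow(3, 2)), Mul(-2, 115)), 18) = Mul(Add(Mul(12, 9), -230), 18) = Mul(Add(108, -230), 18) = Mul(-122, 18) = -2196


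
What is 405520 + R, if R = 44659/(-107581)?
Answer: 43626202461/107581 ≈ 4.0552e+5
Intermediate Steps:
R = -44659/107581 (R = 44659*(-1/107581) = -44659/107581 ≈ -0.41512)
405520 + R = 405520 - 44659/107581 = 43626202461/107581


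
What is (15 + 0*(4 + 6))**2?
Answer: 225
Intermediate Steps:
(15 + 0*(4 + 6))**2 = (15 + 0*10)**2 = (15 + 0)**2 = 15**2 = 225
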